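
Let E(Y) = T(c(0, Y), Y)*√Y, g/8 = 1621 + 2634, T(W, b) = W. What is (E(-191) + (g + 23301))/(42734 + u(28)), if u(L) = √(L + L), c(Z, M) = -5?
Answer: 1225205147/913097350 - 57341*√14/913097350 - 21367*I*√191/182619470 + I*√2674/182619470 ≈ 1.3416 - 0.0016167*I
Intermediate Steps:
g = 34040 (g = 8*(1621 + 2634) = 8*4255 = 34040)
E(Y) = -5*√Y
u(L) = √2*√L (u(L) = √(2*L) = √2*√L)
(E(-191) + (g + 23301))/(42734 + u(28)) = (-5*I*√191 + (34040 + 23301))/(42734 + √2*√28) = (-5*I*√191 + 57341)/(42734 + √2*(2*√7)) = (-5*I*√191 + 57341)/(42734 + 2*√14) = (57341 - 5*I*√191)/(42734 + 2*√14)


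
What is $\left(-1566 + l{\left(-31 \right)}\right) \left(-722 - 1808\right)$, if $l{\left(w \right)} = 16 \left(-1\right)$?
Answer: $4002460$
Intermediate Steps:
$l{\left(w \right)} = -16$
$\left(-1566 + l{\left(-31 \right)}\right) \left(-722 - 1808\right) = \left(-1566 - 16\right) \left(-722 - 1808\right) = \left(-1582\right) \left(-2530\right) = 4002460$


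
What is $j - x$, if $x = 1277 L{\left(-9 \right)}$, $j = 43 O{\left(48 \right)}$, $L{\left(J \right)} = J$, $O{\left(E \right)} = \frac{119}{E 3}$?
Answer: $\frac{1660109}{144} \approx 11529.0$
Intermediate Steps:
$O{\left(E \right)} = \frac{119}{3 E}$
$j = \frac{5117}{144}$ ($j = 43 \frac{119}{3 \cdot 48} = 43 \cdot \frac{119}{3} \cdot \frac{1}{48} = 43 \cdot \frac{119}{144} = \frac{5117}{144} \approx 35.535$)
$x = -11493$ ($x = 1277 \left(-9\right) = -11493$)
$j - x = \frac{5117}{144} - -11493 = \frac{5117}{144} + 11493 = \frac{1660109}{144}$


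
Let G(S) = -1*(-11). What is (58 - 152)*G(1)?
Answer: -1034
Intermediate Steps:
G(S) = 11
(58 - 152)*G(1) = (58 - 152)*11 = -94*11 = -1034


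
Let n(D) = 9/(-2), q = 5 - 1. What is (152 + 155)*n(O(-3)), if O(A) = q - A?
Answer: -2763/2 ≈ -1381.5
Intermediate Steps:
q = 4
O(A) = 4 - A
n(D) = -9/2 (n(D) = 9*(-½) = -9/2)
(152 + 155)*n(O(-3)) = (152 + 155)*(-9/2) = 307*(-9/2) = -2763/2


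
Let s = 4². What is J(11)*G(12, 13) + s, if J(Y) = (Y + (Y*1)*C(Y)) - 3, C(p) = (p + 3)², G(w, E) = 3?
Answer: 6508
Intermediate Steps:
s = 16
C(p) = (3 + p)²
J(Y) = -3 + Y + Y*(3 + Y)² (J(Y) = (Y + (Y*1)*(3 + Y)²) - 3 = (Y + Y*(3 + Y)²) - 3 = -3 + Y + Y*(3 + Y)²)
J(11)*G(12, 13) + s = (-3 + 11 + 11*(3 + 11)²)*3 + 16 = (-3 + 11 + 11*14²)*3 + 16 = (-3 + 11 + 11*196)*3 + 16 = (-3 + 11 + 2156)*3 + 16 = 2164*3 + 16 = 6492 + 16 = 6508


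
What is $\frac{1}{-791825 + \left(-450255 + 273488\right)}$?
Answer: $- \frac{1}{968592} \approx -1.0324 \cdot 10^{-6}$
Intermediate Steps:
$\frac{1}{-791825 + \left(-450255 + 273488\right)} = \frac{1}{-791825 - 176767} = \frac{1}{-968592} = - \frac{1}{968592}$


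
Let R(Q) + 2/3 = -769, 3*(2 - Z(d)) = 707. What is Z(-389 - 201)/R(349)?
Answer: 701/2309 ≈ 0.30359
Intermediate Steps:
Z(d) = -701/3 (Z(d) = 2 - ⅓*707 = 2 - 707/3 = -701/3)
R(Q) = -2309/3 (R(Q) = -⅔ - 769 = -2309/3)
Z(-389 - 201)/R(349) = -701/(3*(-2309/3)) = -701/3*(-3/2309) = 701/2309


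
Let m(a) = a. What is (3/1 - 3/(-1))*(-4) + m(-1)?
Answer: -25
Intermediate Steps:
(3/1 - 3/(-1))*(-4) + m(-1) = (3/1 - 3/(-1))*(-4) - 1 = (3*1 - 3*(-1))*(-4) - 1 = (3 + 3)*(-4) - 1 = 6*(-4) - 1 = -24 - 1 = -25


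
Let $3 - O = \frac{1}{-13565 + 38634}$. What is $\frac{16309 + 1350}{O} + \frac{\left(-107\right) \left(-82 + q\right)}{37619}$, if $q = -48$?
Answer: $\frac{16654731801009}{2829174514} \approx 5886.8$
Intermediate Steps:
$O = \frac{75206}{25069}$ ($O = 3 - \frac{1}{-13565 + 38634} = 3 - \frac{1}{25069} = \frac{75206}{25069} \approx 3.0$)
$\frac{16309 + 1350}{O} + \frac{\left(-107\right) \left(-82 + q\right)}{37619} = \frac{16309 + 1350}{\frac{75206}{25069}} + \frac{\left(-107\right) \left(-82 - 48\right)}{37619} = 17659 \cdot \frac{25069}{75206} + \left(-107\right) \left(-130\right) \frac{1}{37619} = \frac{442693471}{75206} + 13910 \cdot \frac{1}{37619} = \frac{442693471}{75206} + \frac{13910}{37619} = \frac{16654731801009}{2829174514}$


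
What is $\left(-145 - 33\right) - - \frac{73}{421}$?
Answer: $- \frac{74865}{421} \approx -177.83$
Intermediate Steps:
$\left(-145 - 33\right) - - \frac{73}{421} = -178 - \left(-73\right) \frac{1}{421} = -178 - - \frac{73}{421} = -178 + \frac{73}{421} = - \frac{74865}{421}$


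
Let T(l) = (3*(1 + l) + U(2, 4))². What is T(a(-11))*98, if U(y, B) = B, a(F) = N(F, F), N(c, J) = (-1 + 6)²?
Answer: 658952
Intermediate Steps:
N(c, J) = 25 (N(c, J) = 5² = 25)
a(F) = 25
T(l) = (7 + 3*l)² (T(l) = (3*(1 + l) + 4)² = ((3 + 3*l) + 4)² = (7 + 3*l)²)
T(a(-11))*98 = (7 + 3*25)²*98 = (7 + 75)²*98 = 82²*98 = 6724*98 = 658952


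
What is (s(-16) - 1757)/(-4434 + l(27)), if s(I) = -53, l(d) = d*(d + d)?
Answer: 905/1488 ≈ 0.60820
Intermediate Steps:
l(d) = 2*d² (l(d) = d*(2*d) = 2*d²)
(s(-16) - 1757)/(-4434 + l(27)) = (-53 - 1757)/(-4434 + 2*27²) = -1810/(-4434 + 2*729) = -1810/(-4434 + 1458) = -1810/(-2976) = -1810*(-1/2976) = 905/1488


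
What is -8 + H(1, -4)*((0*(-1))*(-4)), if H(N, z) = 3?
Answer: -8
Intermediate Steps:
-8 + H(1, -4)*((0*(-1))*(-4)) = -8 + 3*((0*(-1))*(-4)) = -8 + 3*(0*(-4)) = -8 + 3*0 = -8 + 0 = -8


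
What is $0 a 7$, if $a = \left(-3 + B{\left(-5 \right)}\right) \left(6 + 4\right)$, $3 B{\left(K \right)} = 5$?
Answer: $0$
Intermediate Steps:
$B{\left(K \right)} = \frac{5}{3}$ ($B{\left(K \right)} = \frac{1}{3} \cdot 5 = \frac{5}{3}$)
$a = - \frac{40}{3}$ ($a = \left(-3 + \frac{5}{3}\right) \left(6 + 4\right) = \left(- \frac{4}{3}\right) 10 = - \frac{40}{3} \approx -13.333$)
$0 a 7 = 0 \left(- \frac{40}{3}\right) 7 = 0 \cdot 7 = 0$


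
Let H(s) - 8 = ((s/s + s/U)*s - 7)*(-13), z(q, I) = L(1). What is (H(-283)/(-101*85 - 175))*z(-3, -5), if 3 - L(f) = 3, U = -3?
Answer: 0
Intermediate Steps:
L(f) = 0 (L(f) = 3 - 1*3 = 3 - 3 = 0)
z(q, I) = 0
H(s) = 99 - 13*s*(1 - s/3) (H(s) = 8 + ((s/s + s/(-3))*s - 7)*(-13) = 8 + ((1 + s*(-⅓))*s - 7)*(-13) = 8 + ((1 - s/3)*s - 7)*(-13) = 8 + (s*(1 - s/3) - 7)*(-13) = 8 + (-7 + s*(1 - s/3))*(-13) = 8 + (91 - 13*s*(1 - s/3)) = 99 - 13*s*(1 - s/3))
(H(-283)/(-101*85 - 175))*z(-3, -5) = ((99 - 13*(-283) + (13/3)*(-283)²)/(-101*85 - 175))*0 = ((99 + 3679 + (13/3)*80089)/(-8585 - 175))*0 = ((99 + 3679 + 1041157/3)/(-8760))*0 = ((1052491/3)*(-1/8760))*0 = -1052491/26280*0 = 0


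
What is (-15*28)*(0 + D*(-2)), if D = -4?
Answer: -3360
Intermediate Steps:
(-15*28)*(0 + D*(-2)) = (-15*28)*(0 - 4*(-2)) = -420*(0 + 8) = -420*8 = -3360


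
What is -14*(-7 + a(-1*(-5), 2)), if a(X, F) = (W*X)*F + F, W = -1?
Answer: 210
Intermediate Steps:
a(X, F) = F - F*X (a(X, F) = (-X)*F + F = -F*X + F = F - F*X)
-14*(-7 + a(-1*(-5), 2)) = -14*(-7 + 2*(1 - (-1)*(-5))) = -14*(-7 + 2*(1 - 1*5)) = -14*(-7 + 2*(1 - 5)) = -14*(-7 + 2*(-4)) = -14*(-7 - 8) = -14*(-15) = 210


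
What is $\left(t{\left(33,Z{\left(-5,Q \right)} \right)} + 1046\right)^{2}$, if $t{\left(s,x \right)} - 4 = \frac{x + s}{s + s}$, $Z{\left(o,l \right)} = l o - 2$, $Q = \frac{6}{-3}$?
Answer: $\frac{4808174281}{4356} \approx 1.1038 \cdot 10^{6}$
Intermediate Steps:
$Q = -2$ ($Q = 6 \left(- \frac{1}{3}\right) = -2$)
$Z{\left(o,l \right)} = -2 + l o$
$t{\left(s,x \right)} = 4 + \frac{s + x}{2 s}$ ($t{\left(s,x \right)} = 4 + \frac{x + s}{s + s} = 4 + \frac{s + x}{2 s}$)
$\left(t{\left(33,Z{\left(-5,Q \right)} \right)} + 1046\right)^{2} = \left(\frac{\left(-2 - -10\right) + 9 \cdot 33}{2 \cdot 33} + 1046\right)^{2} = \left(\frac{1}{2} \cdot \frac{1}{33} \left(\left(-2 + 10\right) + 297\right) + 1046\right)^{2} = \left(\frac{1}{2} \cdot \frac{1}{33} \left(8 + 297\right) + 1046\right)^{2} = \left(\frac{1}{2} \cdot \frac{1}{33} \cdot 305 + 1046\right)^{2} = \left(\frac{305}{66} + 1046\right)^{2} = \left(\frac{69341}{66}\right)^{2} = \frac{4808174281}{4356}$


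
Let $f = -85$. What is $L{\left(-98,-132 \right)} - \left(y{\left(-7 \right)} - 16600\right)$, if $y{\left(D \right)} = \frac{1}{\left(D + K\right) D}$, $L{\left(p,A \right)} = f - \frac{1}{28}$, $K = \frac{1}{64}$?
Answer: $\frac{206701037}{12516} \approx 16515.0$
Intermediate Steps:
$K = \frac{1}{64} \approx 0.015625$
$L{\left(p,A \right)} = - \frac{2381}{28}$ ($L{\left(p,A \right)} = -85 - \frac{1}{28} = - \frac{2381}{28}$)
$y{\left(D \right)} = \frac{1}{D \left(\frac{1}{64} + D\right)}$ ($y{\left(D \right)} = \frac{1}{\left(D + \frac{1}{64}\right) D} = \frac{1}{\left(\frac{1}{64} + D\right) D} = \frac{1}{D \left(\frac{1}{64} + D\right)}$)
$L{\left(-98,-132 \right)} - \left(y{\left(-7 \right)} - 16600\right) = - \frac{2381}{28} - \left(\frac{64}{\left(-7\right) \left(1 + 64 \left(-7\right)\right)} - 16600\right) = - \frac{2381}{28} - \left(64 \left(- \frac{1}{7}\right) \frac{1}{1 - 448} - 16600\right) = - \frac{2381}{28} - \left(64 \left(- \frac{1}{7}\right) \frac{1}{-447} - 16600\right) = - \frac{2381}{28} - \left(64 \left(- \frac{1}{7}\right) \left(- \frac{1}{447}\right) - 16600\right) = - \frac{2381}{28} - \left(\frac{64}{3129} - 16600\right) = - \frac{2381}{28} - - \frac{51941336}{3129} = - \frac{2381}{28} + \frac{51941336}{3129} = \frac{206701037}{12516}$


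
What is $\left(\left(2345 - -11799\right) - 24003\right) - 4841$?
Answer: $-14700$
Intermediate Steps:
$\left(\left(2345 - -11799\right) - 24003\right) - 4841 = \left(\left(2345 + 11799\right) - 24003\right) - 4841 = \left(14144 - 24003\right) - 4841 = -9859 - 4841 = -14700$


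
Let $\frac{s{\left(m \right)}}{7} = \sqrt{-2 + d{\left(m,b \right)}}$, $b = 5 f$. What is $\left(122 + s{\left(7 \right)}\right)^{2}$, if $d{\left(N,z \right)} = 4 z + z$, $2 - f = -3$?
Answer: $20911 + 1708 \sqrt{123} \approx 39854.0$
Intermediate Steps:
$f = 5$ ($f = 2 - -3 = 2 + 3 = 5$)
$b = 25$ ($b = 5 \cdot 5 = 25$)
$d{\left(N,z \right)} = 5 z$
$s{\left(m \right)} = 7 \sqrt{123}$ ($s{\left(m \right)} = 7 \sqrt{-2 + 5 \cdot 25} = 7 \sqrt{-2 + 125} = 7 \sqrt{123}$)
$\left(122 + s{\left(7 \right)}\right)^{2} = \left(122 + 7 \sqrt{123}\right)^{2}$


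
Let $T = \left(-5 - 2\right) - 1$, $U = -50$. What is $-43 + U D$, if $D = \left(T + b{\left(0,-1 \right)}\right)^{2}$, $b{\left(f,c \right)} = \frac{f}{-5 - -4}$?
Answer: $-3243$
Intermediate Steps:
$b{\left(f,c \right)} = - f$ ($b{\left(f,c \right)} = \frac{f}{-5 + 4} = \frac{f}{-1} = f \left(-1\right) = - f$)
$T = -8$ ($T = -7 - 1 = -8$)
$D = 64$ ($D = \left(-8 - 0\right)^{2} = \left(-8 + 0\right)^{2} = \left(-8\right)^{2} = 64$)
$-43 + U D = -43 - 3200 = -3243$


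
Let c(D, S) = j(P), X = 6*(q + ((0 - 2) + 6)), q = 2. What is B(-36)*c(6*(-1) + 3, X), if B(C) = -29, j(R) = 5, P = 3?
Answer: -145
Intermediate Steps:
X = 36 (X = 6*(2 + ((0 - 2) + 6)) = 6*(2 + (-2 + 6)) = 6*(2 + 4) = 6*6 = 36)
c(D, S) = 5
B(-36)*c(6*(-1) + 3, X) = -29*5 = -145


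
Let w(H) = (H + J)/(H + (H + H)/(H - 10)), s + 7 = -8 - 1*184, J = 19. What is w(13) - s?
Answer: 13031/65 ≈ 200.48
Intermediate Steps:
s = -199 (s = -7 + (-8 - 1*184) = -7 + (-8 - 184) = -7 - 192 = -199)
w(H) = (19 + H)/(H + 2*H/(-10 + H)) (w(H) = (H + 19)/(H + (H + H)/(H - 10)) = (19 + H)/(H + (2*H)/(-10 + H)) = (19 + H)/(H + 2*H/(-10 + H)))
w(13) - s = (-190 + 13² + 9*13)/(13*(-8 + 13)) - 1*(-199) = (1/13)*(-190 + 169 + 117)/5 + 199 = (1/13)*(⅕)*96 + 199 = 96/65 + 199 = 13031/65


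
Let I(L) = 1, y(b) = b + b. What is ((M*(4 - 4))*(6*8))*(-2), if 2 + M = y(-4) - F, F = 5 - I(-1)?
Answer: 0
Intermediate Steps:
y(b) = 2*b
F = 4 (F = 5 - 1*1 = 5 - 1 = 4)
M = -14 (M = -2 + (2*(-4) - 1*4) = -2 + (-8 - 4) = -2 - 12 = -14)
((M*(4 - 4))*(6*8))*(-2) = ((-14*(4 - 4))*(6*8))*(-2) = (-14*0*48)*(-2) = (0*48)*(-2) = 0*(-2) = 0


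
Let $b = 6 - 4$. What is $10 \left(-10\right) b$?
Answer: $-200$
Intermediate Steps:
$b = 2$
$10 \left(-10\right) b = 10 \left(-10\right) 2 = \left(-100\right) 2 = -200$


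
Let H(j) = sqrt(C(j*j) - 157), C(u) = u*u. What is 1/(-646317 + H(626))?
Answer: -71813/29350985030 - sqrt(17062977691)/88052955090 ≈ -3.9302e-6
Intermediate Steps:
C(u) = u**2
H(j) = sqrt(-157 + j**4) (H(j) = sqrt((j*j)**2 - 157) = sqrt((j**2)**2 - 157) = sqrt(j**4 - 157) = sqrt(-157 + j**4))
1/(-646317 + H(626)) = 1/(-646317 + sqrt(-157 + 626**4)) = 1/(-646317 + sqrt(-157 + 153566799376)) = 1/(-646317 + sqrt(153566799219)) = 1/(-646317 + 3*sqrt(17062977691))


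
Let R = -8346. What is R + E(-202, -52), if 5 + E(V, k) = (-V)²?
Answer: 32453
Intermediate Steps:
E(V, k) = -5 + V² (E(V, k) = -5 + (-V)² = -5 + V²)
R + E(-202, -52) = -8346 + (-5 + (-202)²) = -8346 + (-5 + 40804) = -8346 + 40799 = 32453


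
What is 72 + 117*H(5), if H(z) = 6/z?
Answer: 1062/5 ≈ 212.40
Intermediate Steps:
72 + 117*H(5) = 72 + 117*(6/5) = 72 + 702/5 = 1062/5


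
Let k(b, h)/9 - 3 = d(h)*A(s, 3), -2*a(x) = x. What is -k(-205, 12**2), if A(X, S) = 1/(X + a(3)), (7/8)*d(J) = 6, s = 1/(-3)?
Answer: 513/77 ≈ 6.6623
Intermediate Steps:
a(x) = -x/2
s = -1/3 ≈ -0.33333
d(J) = 48/7 (d(J) = (8/7)*6 = 48/7)
A(X, S) = 1/(-3/2 + X) (A(X, S) = 1/(X - 1/2*3) = 1/(X - 3/2) = 1/(-3/2 + X))
k(b, h) = -513/77 (k(b, h) = 27 + 9*(48*(2/(-3 + 2*(-1/3)))/7) = 27 + 9*(48*(2/(-3 - 2/3))/7) = 27 + 9*(48*(2/(-11/3))/7) = 27 + 9*(48*(2*(-3/11))/7) = 27 + 9*((48/7)*(-6/11)) = 27 + 9*(-288/77) = 27 - 2592/77 = -513/77)
-k(-205, 12**2) = -1*(-513/77) = 513/77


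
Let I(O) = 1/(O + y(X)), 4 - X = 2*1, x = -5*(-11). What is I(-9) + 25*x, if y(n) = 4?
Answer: 6874/5 ≈ 1374.8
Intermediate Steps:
x = 55
X = 2 (X = 4 - 2 = 2)
I(O) = 1/(4 + O) (I(O) = 1/(O + 4) = 1/(4 + O))
I(-9) + 25*x = 1/(4 - 9) + 25*55 = 1/(-5) + 1375 = -⅕ + 1375 = 6874/5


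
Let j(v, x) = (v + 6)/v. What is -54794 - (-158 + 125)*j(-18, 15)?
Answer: -54772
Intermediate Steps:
j(v, x) = (6 + v)/v
-54794 - (-158 + 125)*j(-18, 15) = -54794 - (-158 + 125)*(6 - 18)/(-18) = -54794 - (-33)*(-1/18*(-12)) = -54794 - (-33)*2/3 = -54794 - 1*(-22) = -54794 + 22 = -54772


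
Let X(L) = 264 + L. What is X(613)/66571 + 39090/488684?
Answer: 1515418129/16266091282 ≈ 0.093164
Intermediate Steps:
X(613)/66571 + 39090/488684 = (264 + 613)/66571 + 39090/488684 = 877*(1/66571) + 39090*(1/488684) = 877/66571 + 19545/244342 = 1515418129/16266091282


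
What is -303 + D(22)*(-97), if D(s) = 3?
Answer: -594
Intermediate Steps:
-303 + D(22)*(-97) = -303 + 3*(-97) = -303 - 291 = -594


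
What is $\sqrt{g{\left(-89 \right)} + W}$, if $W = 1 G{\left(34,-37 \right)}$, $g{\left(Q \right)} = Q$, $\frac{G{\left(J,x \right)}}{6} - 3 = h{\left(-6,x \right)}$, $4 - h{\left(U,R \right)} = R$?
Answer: $5 \sqrt{7} \approx 13.229$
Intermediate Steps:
$h{\left(U,R \right)} = 4 - R$
$G{\left(J,x \right)} = 42 - 6 x$ ($G{\left(J,x \right)} = 18 + 6 \left(4 - x\right) = 18 - \left(-24 + 6 x\right) = 42 - 6 x$)
$W = 264$ ($W = 1 \left(42 - -222\right) = 1 \left(42 + 222\right) = 1 \cdot 264 = 264$)
$\sqrt{g{\left(-89 \right)} + W} = \sqrt{-89 + 264} = \sqrt{175} = 5 \sqrt{7}$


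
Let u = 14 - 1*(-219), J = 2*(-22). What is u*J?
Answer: -10252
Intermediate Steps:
J = -44
u = 233 (u = 14 + 219 = 233)
u*J = 233*(-44) = -10252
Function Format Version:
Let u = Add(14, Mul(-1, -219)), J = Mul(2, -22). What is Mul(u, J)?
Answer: -10252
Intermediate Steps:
J = -44
u = 233 (u = Add(14, 219) = 233)
Mul(u, J) = Mul(233, -44) = -10252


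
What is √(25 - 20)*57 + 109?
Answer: 109 + 57*√5 ≈ 236.46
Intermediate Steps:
√(25 - 20)*57 + 109 = √5*57 + 109 = 57*√5 + 109 = 109 + 57*√5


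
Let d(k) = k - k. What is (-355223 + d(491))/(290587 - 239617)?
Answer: -355223/50970 ≈ -6.9693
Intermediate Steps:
d(k) = 0
(-355223 + d(491))/(290587 - 239617) = (-355223 + 0)/(290587 - 239617) = -355223/50970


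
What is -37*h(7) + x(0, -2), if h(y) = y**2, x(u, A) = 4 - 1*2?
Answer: -1811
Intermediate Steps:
x(u, A) = 2 (x(u, A) = 4 - 2 = 2)
-37*h(7) + x(0, -2) = -37*7**2 + 2 = -37*49 + 2 = -1813 + 2 = -1811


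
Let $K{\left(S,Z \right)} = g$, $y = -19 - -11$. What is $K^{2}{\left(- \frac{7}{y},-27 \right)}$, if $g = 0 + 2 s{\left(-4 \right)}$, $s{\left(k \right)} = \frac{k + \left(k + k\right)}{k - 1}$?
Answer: $\frac{576}{25} \approx 23.04$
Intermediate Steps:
$y = -8$ ($y = -19 + 11 = -8$)
$s{\left(k \right)} = \frac{3 k}{-1 + k}$ ($s{\left(k \right)} = \frac{k + 2 k}{-1 + k} = \frac{3 k}{-1 + k}$)
$g = \frac{24}{5}$ ($g = 0 + 2 \cdot 3 \left(-4\right) \frac{1}{-1 - 4} = 0 + 2 \cdot 3 \left(-4\right) \frac{1}{-5} = 0 + 2 \cdot 3 \left(-4\right) \left(- \frac{1}{5}\right) = 0 + 2 \cdot \frac{12}{5} = 0 + \frac{24}{5} = \frac{24}{5} \approx 4.8$)
$K{\left(S,Z \right)} = \frac{24}{5}$
$K^{2}{\left(- \frac{7}{y},-27 \right)} = \left(\frac{24}{5}\right)^{2} = \frac{576}{25}$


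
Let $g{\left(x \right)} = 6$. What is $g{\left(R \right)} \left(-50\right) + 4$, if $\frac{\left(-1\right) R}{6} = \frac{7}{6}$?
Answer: $-296$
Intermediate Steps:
$R = -7$ ($R = - 6 \cdot \frac{7}{6} = - 6 \cdot 7 \cdot \frac{1}{6} = \left(-6\right) \frac{7}{6} = -7$)
$g{\left(R \right)} \left(-50\right) + 4 = 6 \left(-50\right) + 4 = -300 + 4 = -296$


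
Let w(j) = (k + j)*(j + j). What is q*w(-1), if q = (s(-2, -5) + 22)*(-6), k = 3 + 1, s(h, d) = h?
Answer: 720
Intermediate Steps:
k = 4
q = -120 (q = (-2 + 22)*(-6) = 20*(-6) = -120)
w(j) = 2*j*(4 + j) (w(j) = (4 + j)*(j + j) = (4 + j)*(2*j) = 2*j*(4 + j))
q*w(-1) = -240*(-1)*(4 - 1) = -240*(-1)*3 = -120*(-6) = 720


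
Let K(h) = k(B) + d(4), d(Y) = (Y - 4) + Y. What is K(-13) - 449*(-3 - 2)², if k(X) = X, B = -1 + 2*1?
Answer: -11220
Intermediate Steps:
B = 1 (B = -1 + 2 = 1)
d(Y) = -4 + 2*Y (d(Y) = (-4 + Y) + Y = -4 + 2*Y)
K(h) = 5 (K(h) = 1 + (-4 + 2*4) = 1 + (-4 + 8) = 1 + 4 = 5)
K(-13) - 449*(-3 - 2)² = 5 - 449*(-3 - 2)² = 5 - 449*(-5)² = 5 - 449*25 = 5 - 11225 = -11220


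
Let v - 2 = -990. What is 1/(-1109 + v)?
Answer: -1/2097 ≈ -0.00047687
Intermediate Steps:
v = -988 (v = 2 - 990 = -988)
1/(-1109 + v) = 1/(-1109 - 988) = 1/(-2097) = -1/2097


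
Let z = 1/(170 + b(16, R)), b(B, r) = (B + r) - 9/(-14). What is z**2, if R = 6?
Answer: 196/7273809 ≈ 2.6946e-5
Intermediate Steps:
b(B, r) = 9/14 + B + r (b(B, r) = (B + r) - 9*(-1/14) = (B + r) + 9/14 = 9/14 + B + r)
z = 14/2697 (z = 1/(170 + (9/14 + 16 + 6)) = 1/(170 + 317/14) = 1/(2697/14) = 14/2697 ≈ 0.0051910)
z**2 = (14/2697)**2 = 196/7273809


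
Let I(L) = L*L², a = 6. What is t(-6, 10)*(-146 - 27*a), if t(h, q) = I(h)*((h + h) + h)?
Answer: -1197504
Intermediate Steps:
I(L) = L³
t(h, q) = 3*h⁴ (t(h, q) = h³*((h + h) + h) = h³*(2*h + h) = h³*(3*h) = 3*h⁴)
t(-6, 10)*(-146 - 27*a) = (3*(-6)⁴)*(-146 - 27*6) = (3*1296)*(-146 - 162) = 3888*(-308) = -1197504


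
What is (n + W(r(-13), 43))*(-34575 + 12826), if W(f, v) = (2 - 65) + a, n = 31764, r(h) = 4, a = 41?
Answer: -690356758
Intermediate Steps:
W(f, v) = -22 (W(f, v) = (2 - 65) + 41 = -63 + 41 = -22)
(n + W(r(-13), 43))*(-34575 + 12826) = (31764 - 22)*(-34575 + 12826) = 31742*(-21749) = -690356758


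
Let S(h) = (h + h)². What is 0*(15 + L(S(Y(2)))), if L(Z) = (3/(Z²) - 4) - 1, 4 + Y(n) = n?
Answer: 0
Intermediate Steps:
Y(n) = -4 + n
S(h) = 4*h² (S(h) = (2*h)² = 4*h²)
L(Z) = -5 + 3/Z² (L(Z) = (3/Z² - 4) - 1 = (-4 + 3/Z²) - 1 = -5 + 3/Z²)
0*(15 + L(S(Y(2)))) = 0*(15 + (-5 + 3/(4*(-4 + 2)²)²)) = 0*(15 + (-5 + 3/(4*(-2)²)²)) = 0*(15 + (-5 + 3/(4*4)²)) = 0*(15 + (-5 + 3/16²)) = 0*(15 + (-5 + 3*(1/256))) = 0*(15 + (-5 + 3/256)) = 0*(15 - 1277/256) = 0*(2563/256) = 0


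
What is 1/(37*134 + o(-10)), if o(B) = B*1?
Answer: 1/4948 ≈ 0.00020210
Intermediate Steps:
o(B) = B
1/(37*134 + o(-10)) = 1/(37*134 - 10) = 1/(4958 - 10) = 1/4948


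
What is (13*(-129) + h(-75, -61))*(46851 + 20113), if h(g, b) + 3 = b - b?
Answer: -112499520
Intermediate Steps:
h(g, b) = -3 (h(g, b) = -3 + (b - b) = -3 + 0 = -3)
(13*(-129) + h(-75, -61))*(46851 + 20113) = (13*(-129) - 3)*(46851 + 20113) = (-1677 - 3)*66964 = -1680*66964 = -112499520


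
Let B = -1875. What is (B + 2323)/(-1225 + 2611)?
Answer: 32/99 ≈ 0.32323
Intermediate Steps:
(B + 2323)/(-1225 + 2611) = (-1875 + 2323)/(-1225 + 2611) = 448/1386 = 448*(1/1386) = 32/99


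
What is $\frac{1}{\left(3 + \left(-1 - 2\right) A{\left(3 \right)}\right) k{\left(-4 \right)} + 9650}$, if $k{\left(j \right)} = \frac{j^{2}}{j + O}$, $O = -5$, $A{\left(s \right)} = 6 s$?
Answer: $\frac{3}{29222} \approx 0.00010266$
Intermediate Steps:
$k{\left(j \right)} = \frac{j^{2}}{-5 + j}$ ($k{\left(j \right)} = \frac{j^{2}}{j - 5} = \frac{j^{2}}{-5 + j}$)
$\frac{1}{\left(3 + \left(-1 - 2\right) A{\left(3 \right)}\right) k{\left(-4 \right)} + 9650} = \frac{1}{\left(3 + \left(-1 - 2\right) 6 \cdot 3\right) \frac{\left(-4\right)^{2}}{-5 - 4} + 9650} = \frac{1}{\left(3 + \left(-1 - 2\right) 18\right) \frac{16}{-9} + 9650} = \frac{1}{\left(3 - 54\right) 16 \left(- \frac{1}{9}\right) + 9650} = \frac{1}{\left(3 - 54\right) \left(- \frac{16}{9}\right) + 9650} = \frac{1}{\left(-51\right) \left(- \frac{16}{9}\right) + 9650} = \frac{1}{\frac{272}{3} + 9650} = \frac{1}{\frac{29222}{3}} = \frac{3}{29222}$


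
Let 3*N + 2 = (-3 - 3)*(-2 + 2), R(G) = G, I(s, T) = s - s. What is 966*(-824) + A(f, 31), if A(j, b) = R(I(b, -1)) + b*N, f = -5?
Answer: -2388014/3 ≈ -7.9601e+5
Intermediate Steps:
I(s, T) = 0
N = -2/3 (N = -2/3 + ((-3 - 3)*(-2 + 2))/3 = -2/3 + (-6*0)/3 = -2/3 + (1/3)*0 = -2/3 + 0 = -2/3 ≈ -0.66667)
A(j, b) = -2*b/3 (A(j, b) = 0 + b*(-2/3) = 0 - 2*b/3 = -2*b/3)
966*(-824) + A(f, 31) = 966*(-824) - 2/3*31 = -795984 - 62/3 = -2388014/3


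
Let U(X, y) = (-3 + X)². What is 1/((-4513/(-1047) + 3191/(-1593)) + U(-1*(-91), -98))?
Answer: 555957/4306613752 ≈ 0.00012909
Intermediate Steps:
1/((-4513/(-1047) + 3191/(-1593)) + U(-1*(-91), -98)) = 1/((-4513/(-1047) + 3191/(-1593)) + (-3 - 1*(-91))²) = 1/((-4513*(-1/1047) + 3191*(-1/1593)) + (-3 + 91)²) = 1/((4513/1047 - 3191/1593) + 88²) = 1/(1282744/555957 + 7744) = 1/(4306613752/555957) = 555957/4306613752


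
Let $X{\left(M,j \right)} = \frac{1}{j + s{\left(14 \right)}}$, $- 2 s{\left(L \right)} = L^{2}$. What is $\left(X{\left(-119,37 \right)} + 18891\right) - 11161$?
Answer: $\frac{471529}{61} \approx 7730.0$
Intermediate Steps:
$s{\left(L \right)} = - \frac{L^{2}}{2}$
$X{\left(M,j \right)} = \frac{1}{-98 + j}$ ($X{\left(M,j \right)} = \frac{1}{j - \frac{14^{2}}{2}} = \frac{1}{j - 98} = \frac{1}{-98 + j}$)
$\left(X{\left(-119,37 \right)} + 18891\right) - 11161 = \left(\frac{1}{-98 + 37} + 18891\right) - 11161 = \left(\frac{1}{-61} + 18891\right) - 11161 = \left(- \frac{1}{61} + 18891\right) - 11161 = \frac{1152350}{61} - 11161 = \frac{471529}{61}$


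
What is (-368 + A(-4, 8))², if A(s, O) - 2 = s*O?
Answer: 158404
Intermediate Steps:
A(s, O) = 2 + O*s (A(s, O) = 2 + s*O = 2 + O*s)
(-368 + A(-4, 8))² = (-368 + (2 + 8*(-4)))² = (-368 + (2 - 32))² = (-368 - 30)² = (-398)² = 158404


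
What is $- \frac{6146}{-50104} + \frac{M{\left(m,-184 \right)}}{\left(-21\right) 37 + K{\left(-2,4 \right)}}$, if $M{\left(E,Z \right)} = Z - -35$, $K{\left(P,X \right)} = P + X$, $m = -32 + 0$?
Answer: $\frac{6114323}{19415300} \approx 0.31492$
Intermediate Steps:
$m = -32$
$M{\left(E,Z \right)} = 35 + Z$ ($M{\left(E,Z \right)} = Z + 35 = 35 + Z$)
$- \frac{6146}{-50104} + \frac{M{\left(m,-184 \right)}}{\left(-21\right) 37 + K{\left(-2,4 \right)}} = - \frac{6146}{-50104} + \frac{35 - 184}{\left(-21\right) 37 + \left(-2 + 4\right)} = \left(-6146\right) \left(- \frac{1}{50104}\right) - \frac{149}{-777 + 2} = \frac{3073}{25052} - \frac{149}{-775} = \frac{3073}{25052} - - \frac{149}{775} = \frac{3073}{25052} + \frac{149}{775} = \frac{6114323}{19415300}$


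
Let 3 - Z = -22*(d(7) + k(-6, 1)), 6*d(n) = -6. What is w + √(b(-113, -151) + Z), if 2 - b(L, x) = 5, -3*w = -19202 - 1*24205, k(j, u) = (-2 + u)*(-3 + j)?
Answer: 14469 + 4*√11 ≈ 14482.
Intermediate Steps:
d(n) = -1 (d(n) = (⅙)*(-6) = -1)
k(j, u) = (-3 + j)*(-2 + u)
w = 14469 (w = -(-19202 - 1*24205)/3 = -(-19202 - 24205)/3 = -⅓*(-43407) = 14469)
b(L, x) = -3 (b(L, x) = 2 - 1*5 = 2 - 5 = -3)
Z = 179 (Z = 3 - (-22)*(-1 + (6 - 3*1 - 2*(-6) - 6*1)) = 3 - (-22)*(-1 + (6 - 3 + 12 - 6)) = 3 - (-22)*(-1 + 9) = 3 - (-22)*8 = 3 - 1*(-176) = 3 + 176 = 179)
w + √(b(-113, -151) + Z) = 14469 + √(-3 + 179) = 14469 + √176 = 14469 + 4*√11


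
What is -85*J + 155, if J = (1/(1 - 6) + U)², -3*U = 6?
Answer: -1282/5 ≈ -256.40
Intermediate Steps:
U = -2 (U = -⅓*6 = -2)
J = 121/25 (J = (1/(1 - 6) - 2)² = (1/(-5) - 2)² = (-⅕ - 2)² = (-11/5)² = 121/25 ≈ 4.8400)
-85*J + 155 = -85*121/25 + 155 = -2057/5 + 155 = -1282/5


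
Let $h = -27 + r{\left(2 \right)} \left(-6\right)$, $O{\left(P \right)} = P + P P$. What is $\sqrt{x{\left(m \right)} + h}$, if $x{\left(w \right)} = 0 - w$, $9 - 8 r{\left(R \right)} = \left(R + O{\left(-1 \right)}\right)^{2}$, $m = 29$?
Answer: $\frac{i \sqrt{239}}{2} \approx 7.7298 i$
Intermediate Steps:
$O{\left(P \right)} = P + P^{2}$
$r{\left(R \right)} = \frac{9}{8} - \frac{R^{2}}{8}$ ($r{\left(R \right)} = \frac{9}{8} - \frac{\left(R - \left(1 - 1\right)\right)^{2}}{8} = \frac{9}{8} - \frac{\left(R - 0\right)^{2}}{8} = \frac{9}{8} - \frac{\left(R + 0\right)^{2}}{8} = \frac{9}{8} - \frac{R^{2}}{8}$)
$h = - \frac{123}{4}$ ($h = -27 + \left(\frac{9}{8} - \frac{2^{2}}{8}\right) \left(-6\right) = -27 + \left(\frac{9}{8} - \frac{1}{2}\right) \left(-6\right) = -27 + \frac{5}{8} \left(-6\right) = -27 - \frac{15}{4} = - \frac{123}{4} \approx -30.75$)
$x{\left(w \right)} = - w$
$\sqrt{x{\left(m \right)} + h} = \sqrt{\left(-1\right) 29 - \frac{123}{4}} = \sqrt{-29 - \frac{123}{4}} = \sqrt{- \frac{239}{4}} = \frac{i \sqrt{239}}{2}$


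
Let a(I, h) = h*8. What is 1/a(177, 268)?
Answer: 1/2144 ≈ 0.00046642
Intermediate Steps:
a(I, h) = 8*h
1/a(177, 268) = 1/(8*268) = 1/2144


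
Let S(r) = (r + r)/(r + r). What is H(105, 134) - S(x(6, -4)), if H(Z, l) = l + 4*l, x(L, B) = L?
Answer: 669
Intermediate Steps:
H(Z, l) = 5*l
S(r) = 1 (S(r) = (2*r)/((2*r)) = (2*r)*(1/(2*r)) = 1)
H(105, 134) - S(x(6, -4)) = 5*134 - 1*1 = 670 - 1 = 669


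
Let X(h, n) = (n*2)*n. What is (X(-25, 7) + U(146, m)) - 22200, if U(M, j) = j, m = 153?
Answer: -21949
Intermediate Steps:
X(h, n) = 2*n² (X(h, n) = (2*n)*n = 2*n²)
(X(-25, 7) + U(146, m)) - 22200 = (2*7² + 153) - 22200 = (2*49 + 153) - 22200 = (98 + 153) - 22200 = 251 - 22200 = -21949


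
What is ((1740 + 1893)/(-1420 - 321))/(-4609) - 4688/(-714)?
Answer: 18810183517/2864664033 ≈ 6.5663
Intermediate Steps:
((1740 + 1893)/(-1420 - 321))/(-4609) - 4688/(-714) = (3633/(-1741))*(-1/4609) - 4688*(-1/714) = (3633*(-1/1741))*(-1/4609) + 2344/357 = -3633/1741*(-1/4609) + 2344/357 = 3633/8024269 + 2344/357 = 18810183517/2864664033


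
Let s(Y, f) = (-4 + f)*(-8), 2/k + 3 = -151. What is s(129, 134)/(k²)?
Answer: -6166160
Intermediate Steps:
k = -1/77 (k = 2/(-3 - 151) = 2/(-154) = 2*(-1/154) = -1/77 ≈ -0.012987)
s(Y, f) = 32 - 8*f
s(129, 134)/(k²) = (32 - 8*134)/((-1/77)²) = (32 - 1072)/(1/5929) = -1040*5929 = -6166160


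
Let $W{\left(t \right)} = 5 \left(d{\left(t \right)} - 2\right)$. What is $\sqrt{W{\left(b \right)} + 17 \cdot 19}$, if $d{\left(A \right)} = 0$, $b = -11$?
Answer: $\sqrt{313} \approx 17.692$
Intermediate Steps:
$W{\left(t \right)} = -10$ ($W{\left(t \right)} = 5 \left(0 - 2\right) = 5 \left(-2\right) = -10$)
$\sqrt{W{\left(b \right)} + 17 \cdot 19} = \sqrt{-10 + 17 \cdot 19} = \sqrt{-10 + 323} = \sqrt{313}$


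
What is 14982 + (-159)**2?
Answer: 40263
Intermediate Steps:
14982 + (-159)**2 = 14982 + 25281 = 40263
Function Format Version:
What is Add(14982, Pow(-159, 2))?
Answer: 40263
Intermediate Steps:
Add(14982, Pow(-159, 2)) = Add(14982, 25281) = 40263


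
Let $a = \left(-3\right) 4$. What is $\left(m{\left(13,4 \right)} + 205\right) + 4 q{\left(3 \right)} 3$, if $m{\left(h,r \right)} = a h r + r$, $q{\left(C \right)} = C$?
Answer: $-379$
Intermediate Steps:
$a = -12$
$m{\left(h,r \right)} = r - 12 h r$ ($m{\left(h,r \right)} = - 12 h r + r = r - 12 h r$)
$\left(m{\left(13,4 \right)} + 205\right) + 4 q{\left(3 \right)} 3 = \left(4 \left(1 - 156\right) + 205\right) + 4 \cdot 3 \cdot 3 = \left(4 \left(1 - 156\right) + 205\right) + 12 \cdot 3 = \left(4 \left(-155\right) + 205\right) + 36 = \left(-620 + 205\right) + 36 = -415 + 36 = -379$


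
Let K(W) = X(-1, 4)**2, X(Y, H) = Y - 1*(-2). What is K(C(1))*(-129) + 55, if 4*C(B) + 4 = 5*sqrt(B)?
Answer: -74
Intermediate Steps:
X(Y, H) = 2 + Y (X(Y, H) = Y + 2 = 2 + Y)
C(B) = -1 + 5*sqrt(B)/4 (C(B) = -1 + (5*sqrt(B))/4 = -1 + 5*sqrt(B)/4)
K(W) = 1 (K(W) = (2 - 1)**2 = 1**2 = 1)
K(C(1))*(-129) + 55 = 1*(-129) + 55 = -129 + 55 = -74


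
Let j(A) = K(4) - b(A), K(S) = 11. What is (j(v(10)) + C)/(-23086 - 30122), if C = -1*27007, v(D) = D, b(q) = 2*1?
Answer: 13499/26604 ≈ 0.50741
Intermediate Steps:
b(q) = 2
j(A) = 9 (j(A) = 11 - 1*2 = 11 - 2 = 9)
C = -27007
(j(v(10)) + C)/(-23086 - 30122) = (9 - 27007)/(-23086 - 30122) = -26998/(-53208) = -26998*(-1/53208) = 13499/26604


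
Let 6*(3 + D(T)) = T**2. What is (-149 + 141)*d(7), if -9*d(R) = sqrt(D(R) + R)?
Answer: 4*sqrt(438)/27 ≈ 3.1005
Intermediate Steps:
D(T) = -3 + T**2/6
d(R) = -sqrt(-3 + R + R**2/6)/9 (d(R) = -sqrt((-3 + R**2/6) + R)/9 = -sqrt(-3 + R + R**2/6)/9)
(-149 + 141)*d(7) = (-149 + 141)*(-sqrt(-108 + 6*7**2 + 36*7)/54) = -(-4)*sqrt(-108 + 6*49 + 252)/27 = -(-4)*sqrt(-108 + 294 + 252)/27 = -(-4)*sqrt(438)/27 = 4*sqrt(438)/27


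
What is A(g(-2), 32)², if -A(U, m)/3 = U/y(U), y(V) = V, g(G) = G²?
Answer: 9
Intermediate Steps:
A(U, m) = -3 (A(U, m) = -3*U/U = -3*1 = -3)
A(g(-2), 32)² = (-3)² = 9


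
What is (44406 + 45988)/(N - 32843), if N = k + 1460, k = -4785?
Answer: -45197/18084 ≈ -2.4993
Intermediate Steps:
N = -3325 (N = -4785 + 1460 = -3325)
(44406 + 45988)/(N - 32843) = (44406 + 45988)/(-3325 - 32843) = 90394/(-36168) = 90394*(-1/36168) = -45197/18084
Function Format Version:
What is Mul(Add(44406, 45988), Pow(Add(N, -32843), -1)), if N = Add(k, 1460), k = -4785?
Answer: Rational(-45197, 18084) ≈ -2.4993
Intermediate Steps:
N = -3325 (N = Add(-4785, 1460) = -3325)
Mul(Add(44406, 45988), Pow(Add(N, -32843), -1)) = Mul(Add(44406, 45988), Pow(Add(-3325, -32843), -1)) = Mul(90394, Pow(-36168, -1)) = Mul(90394, Rational(-1, 36168)) = Rational(-45197, 18084)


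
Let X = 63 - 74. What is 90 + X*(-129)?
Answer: 1509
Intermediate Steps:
X = -11
90 + X*(-129) = 90 - 11*(-129) = 90 + 1419 = 1509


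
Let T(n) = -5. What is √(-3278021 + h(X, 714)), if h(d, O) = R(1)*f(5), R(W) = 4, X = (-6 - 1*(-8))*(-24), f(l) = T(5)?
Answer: I*√3278041 ≈ 1810.5*I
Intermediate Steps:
f(l) = -5
X = -48 (X = (-6 + 8)*(-24) = 2*(-24) = -48)
h(d, O) = -20 (h(d, O) = 4*(-5) = -20)
√(-3278021 + h(X, 714)) = √(-3278021 - 20) = √(-3278041) = I*√3278041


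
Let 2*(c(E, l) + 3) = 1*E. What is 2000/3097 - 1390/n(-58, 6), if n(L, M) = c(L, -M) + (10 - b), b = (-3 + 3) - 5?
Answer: 4338830/52649 ≈ 82.411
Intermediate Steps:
c(E, l) = -3 + E/2 (c(E, l) = -3 + (1*E)/2 = -3 + E/2)
b = -5 (b = 0 - 5 = -5)
n(L, M) = 12 + L/2 (n(L, M) = (-3 + L/2) + (10 - 1*(-5)) = (-3 + L/2) + (10 + 5) = (-3 + L/2) + 15 = 12 + L/2)
2000/3097 - 1390/n(-58, 6) = 2000/3097 - 1390/(12 + (1/2)*(-58)) = 2000*(1/3097) - 1390/(12 - 29) = 2000/3097 - 1390/(-17) = 2000/3097 - 1390*(-1/17) = 2000/3097 + 1390/17 = 4338830/52649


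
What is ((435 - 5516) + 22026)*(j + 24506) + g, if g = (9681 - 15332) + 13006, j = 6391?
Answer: 523557020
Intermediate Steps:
g = 7355 (g = -5651 + 13006 = 7355)
((435 - 5516) + 22026)*(j + 24506) + g = ((435 - 5516) + 22026)*(6391 + 24506) + 7355 = (-5081 + 22026)*30897 + 7355 = 16945*30897 + 7355 = 523549665 + 7355 = 523557020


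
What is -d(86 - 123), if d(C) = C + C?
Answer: 74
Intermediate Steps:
d(C) = 2*C
-d(86 - 123) = -2*(86 - 123) = -2*(-37) = -1*(-74) = 74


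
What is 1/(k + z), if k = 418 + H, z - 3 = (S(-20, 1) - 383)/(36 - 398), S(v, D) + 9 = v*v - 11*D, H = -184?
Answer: 362/85797 ≈ 0.0042193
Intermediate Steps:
S(v, D) = -9 + v² - 11*D (S(v, D) = -9 + (v*v - 11*D) = -9 + (v² - 11*D) = -9 + v² - 11*D)
z = 1089/362 (z = 3 + ((-9 + (-20)² - 11*1) - 383)/(36 - 398) = 3 + ((-9 + 400 - 11) - 383)/(-362) = 3 + (380 - 383)*(-1/362) = 3 - 3*(-1/362) = 3 + 3/362 = 1089/362 ≈ 3.0083)
k = 234 (k = 418 - 184 = 234)
1/(k + z) = 1/(234 + 1089/362) = 1/(85797/362) = 362/85797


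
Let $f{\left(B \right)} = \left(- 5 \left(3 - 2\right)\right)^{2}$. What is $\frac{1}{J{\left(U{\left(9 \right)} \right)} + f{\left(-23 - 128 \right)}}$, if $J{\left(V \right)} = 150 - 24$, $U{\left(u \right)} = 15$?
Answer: $\frac{1}{151} \approx 0.0066225$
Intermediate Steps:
$J{\left(V \right)} = 126$
$f{\left(B \right)} = 25$ ($f{\left(B \right)} = \left(\left(-5\right) 1\right)^{2} = \left(-5\right)^{2} = 25$)
$\frac{1}{J{\left(U{\left(9 \right)} \right)} + f{\left(-23 - 128 \right)}} = \frac{1}{126 + 25} = \frac{1}{151}$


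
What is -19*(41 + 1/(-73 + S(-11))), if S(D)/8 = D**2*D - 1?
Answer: -8357872/10729 ≈ -779.00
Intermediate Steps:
S(D) = -8 + 8*D**3 (S(D) = 8*(D**2*D - 1) = 8*(D**3 - 1) = 8*(-1 + D**3) = -8 + 8*D**3)
-19*(41 + 1/(-73 + S(-11))) = -19*(41 + 1/(-73 + (-8 + 8*(-11)**3))) = -19*(41 + 1/(-73 + (-8 + 8*(-1331)))) = -19*(41 + 1/(-73 + (-8 - 10648))) = -19*(41 + 1/(-73 - 10656)) = -19*(41 + 1/(-10729)) = -19*(41 - 1/10729) = -19*439888/10729 = -8357872/10729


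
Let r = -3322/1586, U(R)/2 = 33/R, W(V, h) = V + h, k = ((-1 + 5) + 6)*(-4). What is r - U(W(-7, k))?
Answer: -25729/37271 ≈ -0.69032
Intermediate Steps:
k = -40 (k = (4 + 6)*(-4) = 10*(-4) = -40)
U(R) = 66/R (U(R) = 2*(33/R) = 66/R)
r = -1661/793 (r = -3322*1/1586 = -1661/793 ≈ -2.0946)
r - U(W(-7, k)) = -1661/793 - 66/(-7 - 40) = -1661/793 - 66/(-47) = -1661/793 - 66*(-1)/47 = -1661/793 - 1*(-66/47) = -1661/793 + 66/47 = -25729/37271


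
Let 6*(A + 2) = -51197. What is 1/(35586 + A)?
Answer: 6/162307 ≈ 3.6967e-5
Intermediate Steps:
A = -51209/6 (A = -2 + (⅙)*(-51197) = -2 - 51197/6 = -51209/6 ≈ -8534.8)
1/(35586 + A) = 1/(35586 - 51209/6) = 1/(162307/6) = 6/162307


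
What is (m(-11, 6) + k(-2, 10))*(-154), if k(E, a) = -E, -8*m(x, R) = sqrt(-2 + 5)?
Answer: -308 + 77*sqrt(3)/4 ≈ -274.66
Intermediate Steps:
m(x, R) = -sqrt(3)/8 (m(x, R) = -sqrt(-2 + 5)/8 = -sqrt(3)/8)
(m(-11, 6) + k(-2, 10))*(-154) = (-sqrt(3)/8 - 1*(-2))*(-154) = (-sqrt(3)/8 + 2)*(-154) = (2 - sqrt(3)/8)*(-154) = -308 + 77*sqrt(3)/4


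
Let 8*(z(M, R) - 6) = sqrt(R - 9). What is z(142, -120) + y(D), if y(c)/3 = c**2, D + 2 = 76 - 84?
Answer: 306 + I*sqrt(129)/8 ≈ 306.0 + 1.4197*I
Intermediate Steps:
z(M, R) = 6 + sqrt(-9 + R)/8 (z(M, R) = 6 + sqrt(R - 9)/8 = 6 + sqrt(-9 + R)/8)
D = -10 (D = -2 + (76 - 84) = -2 - 8 = -10)
y(c) = 3*c**2
z(142, -120) + y(D) = (6 + sqrt(-9 - 120)/8) + 3*(-10)**2 = (6 + sqrt(-129)/8) + 3*100 = (6 + (I*sqrt(129))/8) + 300 = (6 + I*sqrt(129)/8) + 300 = 306 + I*sqrt(129)/8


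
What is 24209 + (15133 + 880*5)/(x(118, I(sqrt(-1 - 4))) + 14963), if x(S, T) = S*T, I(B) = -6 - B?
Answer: 328090288248/13551643 + 768298*I*sqrt(5)/67758215 ≈ 24210.0 + 0.025354*I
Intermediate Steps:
24209 + (15133 + 880*5)/(x(118, I(sqrt(-1 - 4))) + 14963) = 24209 + (15133 + 880*5)/(118*(-6 - sqrt(-1 - 4)) + 14963) = 24209 + (15133 + 4400)/(118*(-6 - sqrt(-5)) + 14963) = 24209 + 19533/(118*(-6 - I*sqrt(5)) + 14963) = 24209 + 19533/((-708 - 118*I*sqrt(5)) + 14963) = 24209 + 19533/(14255 - 118*I*sqrt(5))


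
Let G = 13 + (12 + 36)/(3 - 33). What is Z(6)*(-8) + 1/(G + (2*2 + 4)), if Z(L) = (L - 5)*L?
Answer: -4651/97 ≈ -47.948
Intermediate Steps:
G = 57/5 (G = 13 + 48/(-30) = 13 + 48*(-1/30) = 13 - 8/5 = 57/5 ≈ 11.400)
Z(L) = L*(-5 + L) (Z(L) = (-5 + L)*L = L*(-5 + L))
Z(6)*(-8) + 1/(G + (2*2 + 4)) = (6*(-5 + 6))*(-8) + 1/(57/5 + (2*2 + 4)) = (6*1)*(-8) + 1/(57/5 + (4 + 4)) = 6*(-8) + 1/(57/5 + 8) = -48 + 1/(97/5) = -48 + 5/97 = -4651/97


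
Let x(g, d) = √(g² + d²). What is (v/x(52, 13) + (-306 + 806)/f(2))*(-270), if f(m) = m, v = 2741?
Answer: -67500 - 740070*√17/221 ≈ -81307.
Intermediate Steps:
x(g, d) = √(d² + g²)
(v/x(52, 13) + (-306 + 806)/f(2))*(-270) = (2741/(√(13² + 52²)) + (-306 + 806)/2)*(-270) = (2741/(√(169 + 2704)) + 500*(½))*(-270) = (2741/(√2873) + 250)*(-270) = (2741/((13*√17)) + 250)*(-270) = (2741*(√17/221) + 250)*(-270) = (2741*√17/221 + 250)*(-270) = (250 + 2741*√17/221)*(-270) = -67500 - 740070*√17/221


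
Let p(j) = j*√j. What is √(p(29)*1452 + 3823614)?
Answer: √(3823614 + 42108*√29) ≈ 2012.6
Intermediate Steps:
p(j) = j^(3/2)
√(p(29)*1452 + 3823614) = √(29^(3/2)*1452 + 3823614) = √((29*√29)*1452 + 3823614) = √(42108*√29 + 3823614) = √(3823614 + 42108*√29)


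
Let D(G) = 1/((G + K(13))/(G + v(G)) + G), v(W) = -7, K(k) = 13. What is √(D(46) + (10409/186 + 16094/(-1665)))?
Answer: √188305868351916110/63761730 ≈ 6.8057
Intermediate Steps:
D(G) = 1/(G + (13 + G)/(-7 + G)) (D(G) = 1/((G + 13)/(G - 7) + G) = 1/((13 + G)/(-7 + G) + G) = 1/(G + (13 + G)/(-7 + G)))
√(D(46) + (10409/186 + 16094/(-1665))) = √((-7 + 46)/(13 + 46² - 6*46) + (10409/186 + 16094/(-1665))) = √(39/(13 + 2116 - 276) + (10409*(1/186) + 16094*(-1/1665))) = √(39/1853 + (10409/186 - 16094/1665)) = √((1/1853)*39 + 4779167/103230) = √(39/1853 + 4779167/103230) = √(8859822421/191285190) = √188305868351916110/63761730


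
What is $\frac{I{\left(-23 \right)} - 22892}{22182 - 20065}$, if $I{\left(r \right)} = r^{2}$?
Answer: $- \frac{22363}{2117} \approx -10.564$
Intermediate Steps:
$\frac{I{\left(-23 \right)} - 22892}{22182 - 20065} = \frac{\left(-23\right)^{2} - 22892}{22182 - 20065} = \frac{529 - 22892}{2117} = \left(-22363\right) \frac{1}{2117} = - \frac{22363}{2117}$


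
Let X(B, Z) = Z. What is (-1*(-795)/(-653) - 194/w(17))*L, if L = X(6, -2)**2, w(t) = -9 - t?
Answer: 212024/8489 ≈ 24.976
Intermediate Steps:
L = 4 (L = (-2)**2 = 4)
(-1*(-795)/(-653) - 194/w(17))*L = (-1*(-795)/(-653) - 194/(-9 - 1*17))*4 = (795*(-1/653) - 194/(-9 - 17))*4 = (-795/653 - 194/(-26))*4 = (-795/653 - 194*(-1/26))*4 = (-795/653 + 97/13)*4 = (53006/8489)*4 = 212024/8489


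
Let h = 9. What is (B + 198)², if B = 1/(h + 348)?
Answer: 4996651969/127449 ≈ 39205.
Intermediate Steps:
B = 1/357 (B = 1/(9 + 348) = 1/357 ≈ 0.0028011)
(B + 198)² = (1/357 + 198)² = (70687/357)² = 4996651969/127449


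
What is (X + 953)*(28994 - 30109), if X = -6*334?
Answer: 1171865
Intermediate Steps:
X = -2004
(X + 953)*(28994 - 30109) = (-2004 + 953)*(28994 - 30109) = -1051*(-1115) = 1171865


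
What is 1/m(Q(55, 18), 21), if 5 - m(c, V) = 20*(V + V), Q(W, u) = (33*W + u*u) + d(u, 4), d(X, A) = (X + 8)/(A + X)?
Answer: -1/835 ≈ -0.0011976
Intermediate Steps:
d(X, A) = (8 + X)/(A + X)
Q(W, u) = u² + 33*W + (8 + u)/(4 + u) (Q(W, u) = (33*W + u*u) + (8 + u)/(4 + u) = (33*W + u²) + (8 + u)/(4 + u) = (u² + 33*W) + (8 + u)/(4 + u) = u² + 33*W + (8 + u)/(4 + u))
m(c, V) = 5 - 40*V (m(c, V) = 5 - 20*(V + V) = 5 - 20*2*V = 5 - 40*V)
1/m(Q(55, 18), 21) = 1/(5 - 40*21) = 1/(5 - 840) = 1/(-835) = -1/835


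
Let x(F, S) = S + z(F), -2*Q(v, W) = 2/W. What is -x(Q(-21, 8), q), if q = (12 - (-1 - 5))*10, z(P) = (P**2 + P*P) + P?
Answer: -5757/32 ≈ -179.91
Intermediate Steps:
Q(v, W) = -1/W
z(P) = P + 2*P**2 (z(P) = (P**2 + P**2) + P = 2*P**2 + P = P + 2*P**2)
q = 180 (q = (12 - 1*(-6))*10 = (12 + 6)*10 = 18*10 = 180)
x(F, S) = S + F*(1 + 2*F)
-x(Q(-21, 8), q) = -(180 + (-1/8)*(1 + 2*(-1/8))) = -(180 + (-1*1/8)*(1 + 2*(-1*1/8))) = -(180 - (1 + 2*(-1/8))/8) = -(180 - (1 - 1/4)/8) = -(180 - 1/8*3/4) = -(180 - 3/32) = -1*5757/32 = -5757/32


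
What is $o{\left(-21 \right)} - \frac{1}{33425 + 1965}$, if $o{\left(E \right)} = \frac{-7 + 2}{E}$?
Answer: $\frac{176929}{743190} \approx 0.23807$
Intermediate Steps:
$o{\left(E \right)} = - \frac{5}{E}$
$o{\left(-21 \right)} - \frac{1}{33425 + 1965} = - \frac{5}{-21} - \frac{1}{33425 + 1965} = \left(-5\right) \left(- \frac{1}{21}\right) - \frac{1}{35390} = \frac{5}{21} - \frac{1}{35390} = \frac{176929}{743190}$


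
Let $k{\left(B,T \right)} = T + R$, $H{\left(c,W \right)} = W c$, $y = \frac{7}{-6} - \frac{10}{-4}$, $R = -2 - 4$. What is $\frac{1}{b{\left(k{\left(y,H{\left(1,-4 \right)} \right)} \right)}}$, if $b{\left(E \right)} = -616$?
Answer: $- \frac{1}{616} \approx -0.0016234$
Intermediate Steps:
$R = -6$ ($R = -2 - 4 = -6$)
$y = \frac{4}{3}$ ($y = 7 \left(- \frac{1}{6}\right) - - \frac{5}{2} = - \frac{7}{6} + \frac{5}{2} = \frac{4}{3} \approx 1.3333$)
$k{\left(B,T \right)} = -6 + T$ ($k{\left(B,T \right)} = T - 6 = -6 + T$)
$\frac{1}{b{\left(k{\left(y,H{\left(1,-4 \right)} \right)} \right)}} = \frac{1}{-616} = - \frac{1}{616}$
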